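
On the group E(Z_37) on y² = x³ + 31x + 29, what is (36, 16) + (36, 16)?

tangent at (36, 16): λ = (3·36² + 31)/(2·16) ≡ 34/32. 32⁻¹ ≡ 22 (mod 37), so λ ≡ 34·22 ≡ 8.
  x = λ² - 36 - 36 = 64 - 72 ≡ 29; y = λ·(36 - 29) - 16 ≡ 3. → (29, 3)

(29, 3)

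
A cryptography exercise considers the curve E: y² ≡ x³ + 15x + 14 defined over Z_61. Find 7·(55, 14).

(58, 8)

Write Q = (55, 14).
Double-and-add on 7 = (111)₂. Start with Q = (55, 14) for the leading 1-bit.
double: tangent at (55, 14): λ = (3·55² + 15)/(2·14) ≡ 1/28. 28⁻¹ ≡ 24 (mod 61) since 28·24 = 672 ≡ 1, so λ ≡ 1·24 ≡ 24.
  x = λ² - 55 - 55 = 576 - 110 ≡ 39; y = λ·(55 - 39) - 14 ≡ 4. → (39, 4)
add Q: (39, 4) + (55, 14). λ = (14 - 4)/(55 - 39) ≡ 10/16 mod 61. 16⁻¹ ≡ 42 (mod 61), so λ ≡ 54.
  x = λ² - 39 - 55 = 2916 - 94 ≡ 16; y = λ·(39 - 16) - 4 ≡ 18. → (16, 18)
double: tangent at (16, 18): λ = (3·16² + 15)/(2·18) ≡ 51/36. 36⁻¹ ≡ 39 (mod 61), so λ ≡ 51·39 ≡ 37.
  x = λ² - 16 - 16 = 1369 - 32 ≡ 56; y = λ·(16 - 56) - 18 ≡ 27. → (56, 27)
add Q: (56, 27) + (55, 14). λ = (14 - 27)/(55 - 56) ≡ 48/60 mod 61. 60⁻¹ ≡ 60 (mod 61), so λ ≡ 13.
  x = λ² - 56 - 55 = 169 - 111 ≡ 58; y = λ·(56 - 58) - 27 ≡ 8. → (58, 8)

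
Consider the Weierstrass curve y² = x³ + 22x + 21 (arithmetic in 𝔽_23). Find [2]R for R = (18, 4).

(5, 7)

tangent at (18, 4): λ = (3·18² + 22)/(2·4) ≡ 5/8. 8⁻¹ ≡ 3 (mod 23), so λ ≡ 5·3 ≡ 15.
  x = λ² - 18 - 18 = 225 - 36 ≡ 5; y = λ·(18 - 5) - 4 ≡ 7. → (5, 7)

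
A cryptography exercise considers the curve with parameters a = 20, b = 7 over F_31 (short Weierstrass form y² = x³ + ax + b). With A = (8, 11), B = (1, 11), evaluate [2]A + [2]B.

(7, 5)

First 2A:
Repeated addition: build up to 2A.
2A: tangent at (8, 11): λ = (3·8² + 20)/(2·11) ≡ 26/22. 22⁻¹ ≡ 24 (mod 31) since 22·24 = 528 ≡ 1, so λ ≡ 26·24 ≡ 4.
  x = λ² - 8 - 8 = 16 - 16 ≡ 0; y = λ·(8 - 0) - 11 ≡ 21. → (0, 21)
2A = (0, 21).
Next 2B:
Repeated addition: build up to 2B.
2B: tangent at (1, 11): λ = (3·1² + 20)/(2·11) ≡ 23/22. 22⁻¹ ≡ 24 (mod 31) since 22·24 = 528 ≡ 1, so λ ≡ 23·24 ≡ 25.
  x = λ² - 1 - 1 = 625 - 2 ≡ 3; y = λ·(1 - 3) - 11 ≡ 1. → (3, 1)
2B = (3, 1).
Finally 2A + 2B:
(0, 21) + (3, 1). λ = (1 - 21)/(3 - 0) ≡ 11/3 mod 31. 3⁻¹ ≡ 21 (mod 31) since 3·21 = 63 ≡ 1, so λ ≡ 14.
  x = λ² - 0 - 3 = 196 - 3 ≡ 7; y = λ·(0 - 7) - 21 ≡ 5. → (7, 5)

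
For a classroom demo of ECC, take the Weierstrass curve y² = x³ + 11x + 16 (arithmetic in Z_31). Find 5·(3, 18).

Write Q = (3, 18).
Repeated addition: build up to 5Q.
2Q: tangent at (3, 18): λ = (3·3² + 11)/(2·18) ≡ 7/5. 5⁻¹ ≡ 25 (mod 31) since 5·25 = 125 ≡ 1, so λ ≡ 7·25 ≡ 20.
  x = λ² - 3 - 3 = 400 - 6 ≡ 22; y = λ·(3 - 22) - 18 ≡ 5. → (22, 5)
3Q: (22, 5) + (3, 18). λ = (18 - 5)/(3 - 22) ≡ 13/12 mod 31. 12⁻¹ ≡ 13 (mod 31) since 12·13 = 156 ≡ 1, so λ ≡ 14.
  x = λ² - 22 - 3 = 196 - 25 ≡ 16; y = λ·(22 - 16) - 5 ≡ 17. → (16, 17)
4Q: (16, 17) + (3, 18). λ = (18 - 17)/(3 - 16) ≡ 1/18 mod 31. 18⁻¹ ≡ 19 (mod 31) since 18·19 = 342 ≡ 1, so λ ≡ 19.
  x = λ² - 16 - 3 = 361 - 19 ≡ 1; y = λ·(16 - 1) - 17 ≡ 20. → (1, 20)
5Q: (1, 20) + (3, 18). λ = (18 - 20)/(3 - 1) ≡ 29/2 mod 31. 2⁻¹ ≡ 16 (mod 31), so λ ≡ 30.
  x = λ² - 1 - 3 = 900 - 4 ≡ 28; y = λ·(1 - 28) - 20 ≡ 7. → (28, 7)

(28, 7)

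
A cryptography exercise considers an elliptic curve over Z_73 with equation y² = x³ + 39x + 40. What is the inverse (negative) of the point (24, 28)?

(24, 45)

-(24, 28) = (24, -28 mod 73) = (24, 45).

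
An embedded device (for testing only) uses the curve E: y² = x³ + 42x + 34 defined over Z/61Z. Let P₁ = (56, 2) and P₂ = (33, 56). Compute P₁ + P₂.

(56, 2) + (33, 56). λ = (56 - 2)/(33 - 56) ≡ 54/38 mod 61. 38⁻¹ ≡ 53 (mod 61), so λ ≡ 56.
  x = λ² - 56 - 33 = 3136 - 89 ≡ 58; y = λ·(56 - 58) - 2 ≡ 8. → (58, 8)

(58, 8)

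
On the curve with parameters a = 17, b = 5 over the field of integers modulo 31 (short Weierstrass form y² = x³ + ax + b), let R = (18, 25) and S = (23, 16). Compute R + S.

(18, 25) + (23, 16). λ = (16 - 25)/(23 - 18) ≡ 22/5 mod 31. 5⁻¹ ≡ 25 (mod 31), so λ ≡ 23.
  x = λ² - 18 - 23 = 529 - 41 ≡ 23; y = λ·(18 - 23) - 25 ≡ 15. → (23, 15)

(23, 15)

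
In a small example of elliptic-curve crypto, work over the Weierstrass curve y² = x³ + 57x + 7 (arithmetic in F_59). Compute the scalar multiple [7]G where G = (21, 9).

Repeated addition: build up to 7G.
2G: tangent at (21, 9): λ = (3·21² + 57)/(2·9) ≡ 23/18. 18⁻¹ ≡ 23 (mod 59), so λ ≡ 23·23 ≡ 57.
  x = λ² - 21 - 21 = 3249 - 42 ≡ 21; y = λ·(21 - 21) - 9 ≡ 50. → (21, 50)
3G: (21, 50) + (21, 9): same x and y₁ ≡ -y₂, so the sum is 𝒪.
4G: 𝒪 + (21, 9) = (21, 9) (identity).
5G: tangent at (21, 9): λ = (3·21² + 57)/(2·9) ≡ 23/18. 18⁻¹ ≡ 23 (mod 59), so λ ≡ 23·23 ≡ 57.
  x = λ² - 21 - 21 = 3249 - 42 ≡ 21; y = λ·(21 - 21) - 9 ≡ 50. → (21, 50)
6G: (21, 50) + (21, 9): same x and y₁ ≡ -y₂, so the sum is 𝒪.
7G: 𝒪 + (21, 9) = (21, 9) (identity).

(21, 9)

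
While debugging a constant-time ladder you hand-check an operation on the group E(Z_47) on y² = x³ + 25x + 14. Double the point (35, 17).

tangent at (35, 17): λ = (3·35² + 25)/(2·17) ≡ 34/34. 34⁻¹ ≡ 18 (mod 47), so λ ≡ 34·18 ≡ 1.
  x = λ² - 35 - 35 = 1 - 70 ≡ 25; y = λ·(35 - 25) - 17 ≡ 40. → (25, 40)

(25, 40)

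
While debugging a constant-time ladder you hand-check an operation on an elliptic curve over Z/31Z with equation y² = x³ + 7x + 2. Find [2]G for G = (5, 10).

tangent at (5, 10): λ = (3·5² + 7)/(2·10) ≡ 20/20. 20⁻¹ ≡ 14 (mod 31) since 20·14 = 280 ≡ 1, so λ ≡ 20·14 ≡ 1.
  x = λ² - 5 - 5 = 1 - 10 ≡ 22; y = λ·(5 - 22) - 10 ≡ 4. → (22, 4)

(22, 4)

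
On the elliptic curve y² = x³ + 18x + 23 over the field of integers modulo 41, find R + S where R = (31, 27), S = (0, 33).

(31, 27) + (0, 33). λ = (33 - 27)/(0 - 31) ≡ 6/10 mod 41. 10⁻¹ ≡ 37 (mod 41), so λ ≡ 17.
  x = λ² - 31 - 0 = 289 - 31 ≡ 12; y = λ·(31 - 12) - 27 ≡ 9. → (12, 9)

(12, 9)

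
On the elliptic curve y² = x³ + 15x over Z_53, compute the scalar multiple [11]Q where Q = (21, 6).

(18, 31)

Double-and-add on 11 = (1011)₂. Start with Q = (21, 6) for the leading 1-bit.
double: tangent at (21, 6): λ = (3·21² + 15)/(2·6) ≡ 13/12. 12⁻¹ ≡ 31 (mod 53), so λ ≡ 13·31 ≡ 32.
  x = λ² - 21 - 21 = 1024 - 42 ≡ 28; y = λ·(21 - 28) - 6 ≡ 35. → (28, 35)
double: tangent at (28, 35): λ = (3·28² + 15)/(2·35) ≡ 35/17. 17⁻¹ ≡ 25 (mod 53), so λ ≡ 35·25 ≡ 27.
  x = λ² - 28 - 28 = 729 - 56 ≡ 37; y = λ·(28 - 37) - 35 ≡ 40. → (37, 40)
add Q: (37, 40) + (21, 6). λ = (6 - 40)/(21 - 37) ≡ 19/37 mod 53. 37⁻¹ ≡ 43 (mod 53) since 37·43 = 1591 ≡ 1, so λ ≡ 22.
  x = λ² - 37 - 21 = 484 - 58 ≡ 2; y = λ·(37 - 2) - 40 ≡ 41. → (2, 41)
double: tangent at (2, 41): λ = (3·2² + 15)/(2·41) ≡ 27/29. 29⁻¹ ≡ 11 (mod 53), so λ ≡ 27·11 ≡ 32.
  x = λ² - 2 - 2 = 1024 - 4 ≡ 13; y = λ·(2 - 13) - 41 ≡ 31. → (13, 31)
add Q: (13, 31) + (21, 6). λ = (6 - 31)/(21 - 13) ≡ 28/8 mod 53. 8⁻¹ ≡ 20 (mod 53), so λ ≡ 30.
  x = λ² - 13 - 21 = 900 - 34 ≡ 18; y = λ·(13 - 18) - 31 ≡ 31. → (18, 31)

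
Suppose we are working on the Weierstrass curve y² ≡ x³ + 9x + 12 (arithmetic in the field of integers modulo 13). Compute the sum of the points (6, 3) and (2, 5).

(6, 3) + (2, 5). λ = (5 - 3)/(2 - 6) ≡ 2/9 mod 13. 9⁻¹ ≡ 3 (mod 13), so λ ≡ 6.
  x = λ² - 6 - 2 = 36 - 8 ≡ 2; y = λ·(6 - 2) - 3 ≡ 8. → (2, 8)

(2, 8)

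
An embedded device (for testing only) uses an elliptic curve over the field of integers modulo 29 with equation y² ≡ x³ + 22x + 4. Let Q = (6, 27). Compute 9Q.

Double-and-add on 9 = (1001)₂. Start with Q = (6, 27) for the leading 1-bit.
double: tangent at (6, 27): λ = (3·6² + 22)/(2·27) ≡ 14/25. 25⁻¹ ≡ 7 (mod 29), so λ ≡ 14·7 ≡ 11.
  x = λ² - 6 - 6 = 121 - 12 ≡ 22; y = λ·(6 - 22) - 27 ≡ 0. → (22, 0)
double: (22, 0) + (22, 0): same x and y₁ ≡ -y₂, so the sum is the point at infinity.
double: the point at infinity + the point at infinity = the point at infinity (identity).
add Q: the point at infinity + (6, 27) = (6, 27) (identity).

(6, 27)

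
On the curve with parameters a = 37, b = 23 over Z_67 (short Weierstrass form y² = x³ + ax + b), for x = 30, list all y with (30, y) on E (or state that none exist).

23, 44

x³ + 37x + 23 = 28133 ≡ 60 (mod 67).
Square roots of 60 mod 67: 23 and 44 (since 23² = 529 ≡ 60).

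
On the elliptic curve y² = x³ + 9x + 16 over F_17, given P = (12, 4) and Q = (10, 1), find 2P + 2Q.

First 2P:
Repeated addition: build up to 2P.
2P: tangent at (12, 4): λ = (3·12² + 9)/(2·4) ≡ 16/8. 8⁻¹ ≡ 15 (mod 17), so λ ≡ 16·15 ≡ 2.
  x = λ² - 12 - 12 = 4 - 24 ≡ 14; y = λ·(12 - 14) - 4 ≡ 9. → (14, 9)
2P = (14, 9).
Next 2Q:
Repeated addition: build up to 2Q.
2Q: tangent at (10, 1): λ = (3·10² + 9)/(2·1) ≡ 3/2. 2⁻¹ ≡ 9 (mod 17), so λ ≡ 3·9 ≡ 10.
  x = λ² - 10 - 10 = 100 - 20 ≡ 12; y = λ·(10 - 12) - 1 ≡ 13. → (12, 13)
2Q = (12, 13).
Finally 2P + 2Q:
(14, 9) + (12, 13). λ = (13 - 9)/(12 - 14) ≡ 4/15 mod 17. 15⁻¹ ≡ 8 (mod 17), so λ ≡ 15.
  x = λ² - 14 - 12 = 225 - 26 ≡ 12; y = λ·(14 - 12) - 9 ≡ 4. → (12, 4)

(12, 4)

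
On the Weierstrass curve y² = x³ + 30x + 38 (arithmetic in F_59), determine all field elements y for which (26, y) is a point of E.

x³ + 30x + 38 = 18394 ≡ 45 (mod 59).
Square roots of 45 mod 59: 24 and 35 (since 24² = 576 ≡ 45).

24, 35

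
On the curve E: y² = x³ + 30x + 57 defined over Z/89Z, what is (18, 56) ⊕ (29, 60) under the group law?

(18, 56) + (29, 60). λ = (60 - 56)/(29 - 18) ≡ 4/11 mod 89. 11⁻¹ ≡ 81 (mod 89), so λ ≡ 57.
  x = λ² - 18 - 29 = 3249 - 47 ≡ 87; y = λ·(18 - 87) - 56 ≡ 16. → (87, 16)

(87, 16)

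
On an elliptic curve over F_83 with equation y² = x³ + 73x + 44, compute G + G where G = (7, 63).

(37, 19)

tangent at (7, 63): λ = (3·7² + 73)/(2·63) ≡ 54/43. 43⁻¹ ≡ 56 (mod 83), so λ ≡ 54·56 ≡ 36.
  x = λ² - 7 - 7 = 1296 - 14 ≡ 37; y = λ·(7 - 37) - 63 ≡ 19. → (37, 19)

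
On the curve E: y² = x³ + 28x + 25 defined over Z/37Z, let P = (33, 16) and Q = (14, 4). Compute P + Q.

(11, 31)

(33, 16) + (14, 4). λ = (4 - 16)/(14 - 33) ≡ 25/18 mod 37. 18⁻¹ ≡ 35 (mod 37) since 18·35 = 630 ≡ 1, so λ ≡ 24.
  x = λ² - 33 - 14 = 576 - 47 ≡ 11; y = λ·(33 - 11) - 16 ≡ 31. → (11, 31)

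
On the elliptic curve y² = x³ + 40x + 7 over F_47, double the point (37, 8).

tangent at (37, 8): λ = (3·37² + 40)/(2·8) ≡ 11/16. 16⁻¹ ≡ 3 (mod 47) since 16·3 = 48 ≡ 1, so λ ≡ 11·3 ≡ 33.
  x = λ² - 37 - 37 = 1089 - 74 ≡ 28; y = λ·(37 - 28) - 8 ≡ 7. → (28, 7)

(28, 7)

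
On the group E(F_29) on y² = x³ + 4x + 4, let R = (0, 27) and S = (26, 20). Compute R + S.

(0, 27) + (26, 20). λ = (20 - 27)/(26 - 0) ≡ 22/26 mod 29. 26⁻¹ ≡ 19 (mod 29), so λ ≡ 12.
  x = λ² - 0 - 26 = 144 - 26 ≡ 2; y = λ·(0 - 2) - 27 ≡ 7. → (2, 7)

(2, 7)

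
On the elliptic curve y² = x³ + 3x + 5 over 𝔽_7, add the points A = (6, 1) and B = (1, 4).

(4, 2)

(6, 1) + (1, 4). λ = (4 - 1)/(1 - 6) ≡ 3/2 mod 7. 2⁻¹ ≡ 4 (mod 7), so λ ≡ 5.
  x = λ² - 6 - 1 = 25 - 7 ≡ 4; y = λ·(6 - 4) - 1 ≡ 2. → (4, 2)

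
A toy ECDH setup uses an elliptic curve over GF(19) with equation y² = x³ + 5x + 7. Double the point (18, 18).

(18, 1)

tangent at (18, 18): λ = (3·18² + 5)/(2·18) ≡ 8/17. 17⁻¹ ≡ 9 (mod 19), so λ ≡ 8·9 ≡ 15.
  x = λ² - 18 - 18 = 225 - 36 ≡ 18; y = λ·(18 - 18) - 18 ≡ 1. → (18, 1)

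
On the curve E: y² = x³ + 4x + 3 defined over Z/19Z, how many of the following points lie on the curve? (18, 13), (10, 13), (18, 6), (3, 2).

4

(18, 13): 13² ≡ 17, rhs ≡ 17 → on.
(10, 13): 13² ≡ 17, rhs ≡ 17 → on.
(18, 6): 6² ≡ 17, rhs ≡ 17 → on.
(3, 2): 2² ≡ 4, rhs ≡ 4 → on.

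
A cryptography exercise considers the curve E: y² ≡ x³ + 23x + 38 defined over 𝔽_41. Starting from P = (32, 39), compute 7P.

(6, 8)

Repeated addition: build up to 7P.
2P: tangent at (32, 39): λ = (3·32² + 23)/(2·39) ≡ 20/37. 37⁻¹ ≡ 10 (mod 41), so λ ≡ 20·10 ≡ 36.
  x = λ² - 32 - 32 = 1296 - 64 ≡ 2; y = λ·(32 - 2) - 39 ≡ 16. → (2, 16)
3P: (2, 16) + (32, 39). λ = (39 - 16)/(32 - 2) ≡ 23/30 mod 41. 30⁻¹ ≡ 26 (mod 41) since 30·26 = 780 ≡ 1, so λ ≡ 24.
  x = λ² - 2 - 32 = 576 - 34 ≡ 9; y = λ·(2 - 9) - 16 ≡ 21. → (9, 21)
4P: (9, 21) + (32, 39). λ = (39 - 21)/(32 - 9) ≡ 18/23 mod 41. 23⁻¹ ≡ 25 (mod 41) since 23·25 = 575 ≡ 1, so λ ≡ 40.
  x = λ² - 9 - 32 = 1600 - 41 ≡ 1; y = λ·(9 - 1) - 21 ≡ 12. → (1, 12)
5P: (1, 12) + (32, 39). λ = (39 - 12)/(32 - 1) ≡ 27/31 mod 41. 31⁻¹ ≡ 4 (mod 41), so λ ≡ 26.
  x = λ² - 1 - 32 = 676 - 33 ≡ 28; y = λ·(1 - 28) - 12 ≡ 24. → (28, 24)
6P: (28, 24) + (32, 39). λ = (39 - 24)/(32 - 28) ≡ 15/4 mod 41. 4⁻¹ ≡ 31 (mod 41) since 4·31 = 124 ≡ 1, so λ ≡ 14.
  x = λ² - 28 - 32 = 196 - 60 ≡ 13; y = λ·(28 - 13) - 24 ≡ 22. → (13, 22)
7P: (13, 22) + (32, 39). λ = (39 - 22)/(32 - 13) ≡ 17/19 mod 41. 19⁻¹ ≡ 13 (mod 41), so λ ≡ 16.
  x = λ² - 13 - 32 = 256 - 45 ≡ 6; y = λ·(13 - 6) - 22 ≡ 8. → (6, 8)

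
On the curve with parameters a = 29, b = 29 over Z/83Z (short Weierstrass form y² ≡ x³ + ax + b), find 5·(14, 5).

Write Q = (14, 5).
Repeated addition: build up to 5Q.
2Q: tangent at (14, 5): λ = (3·14² + 29)/(2·5) ≡ 36/10. 10⁻¹ ≡ 25 (mod 83), so λ ≡ 36·25 ≡ 70.
  x = λ² - 14 - 14 = 4900 - 28 ≡ 58; y = λ·(14 - 58) - 5 ≡ 69. → (58, 69)
3Q: (58, 69) + (14, 5). λ = (5 - 69)/(14 - 58) ≡ 19/39 mod 83. 39⁻¹ ≡ 66 (mod 83), so λ ≡ 9.
  x = λ² - 58 - 14 = 81 - 72 ≡ 9; y = λ·(58 - 9) - 69 ≡ 40. → (9, 40)
4Q: (9, 40) + (14, 5). λ = (5 - 40)/(14 - 9) ≡ 48/5 mod 83. 5⁻¹ ≡ 50 (mod 83), so λ ≡ 76.
  x = λ² - 9 - 14 = 5776 - 23 ≡ 26; y = λ·(9 - 26) - 40 ≡ 79. → (26, 79)
5Q: (26, 79) + (14, 5). λ = (5 - 79)/(14 - 26) ≡ 9/71 mod 83. 71⁻¹ ≡ 76 (mod 83), so λ ≡ 20.
  x = λ² - 26 - 14 = 400 - 40 ≡ 28; y = λ·(26 - 28) - 79 ≡ 47. → (28, 47)

(28, 47)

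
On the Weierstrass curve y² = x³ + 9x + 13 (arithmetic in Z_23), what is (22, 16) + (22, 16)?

(14, 10)

tangent at (22, 16): λ = (3·22² + 9)/(2·16) ≡ 12/9. 9⁻¹ ≡ 18 (mod 23), so λ ≡ 12·18 ≡ 9.
  x = λ² - 22 - 22 = 81 - 44 ≡ 14; y = λ·(22 - 14) - 16 ≡ 10. → (14, 10)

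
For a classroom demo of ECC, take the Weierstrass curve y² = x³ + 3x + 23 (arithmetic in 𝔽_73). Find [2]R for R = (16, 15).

(35, 15)

tangent at (16, 15): λ = (3·16² + 3)/(2·15) ≡ 41/30. 30⁻¹ ≡ 56 (mod 73) since 30·56 = 1680 ≡ 1, so λ ≡ 41·56 ≡ 33.
  x = λ² - 16 - 16 = 1089 - 32 ≡ 35; y = λ·(16 - 35) - 15 ≡ 15. → (35, 15)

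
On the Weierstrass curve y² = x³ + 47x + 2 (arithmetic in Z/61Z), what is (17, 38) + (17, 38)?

tangent at (17, 38): λ = (3·17² + 47)/(2·38) ≡ 60/15. 15⁻¹ ≡ 57 (mod 61), so λ ≡ 60·57 ≡ 4.
  x = λ² - 17 - 17 = 16 - 34 ≡ 43; y = λ·(17 - 43) - 38 ≡ 41. → (43, 41)

(43, 41)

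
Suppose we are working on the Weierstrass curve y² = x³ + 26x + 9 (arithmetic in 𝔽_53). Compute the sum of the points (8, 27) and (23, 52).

(13, 0)

(8, 27) + (23, 52). λ = (52 - 27)/(23 - 8) ≡ 25/15 mod 53. 15⁻¹ ≡ 46 (mod 53) since 15·46 = 690 ≡ 1, so λ ≡ 37.
  x = λ² - 8 - 23 = 1369 - 31 ≡ 13; y = λ·(8 - 13) - 27 ≡ 0. → (13, 0)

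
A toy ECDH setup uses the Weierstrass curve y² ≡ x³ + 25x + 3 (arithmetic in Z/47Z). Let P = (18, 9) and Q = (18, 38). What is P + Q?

The two points share x = 18 and their y-coordinates satisfy 9 + 38 ≡ 0 (mod 47), so they are inverses. Their sum is O.

O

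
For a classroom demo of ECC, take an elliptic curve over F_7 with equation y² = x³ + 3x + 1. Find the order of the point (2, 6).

2P: tangent at (2, 6): λ = (3·2² + 3)/(2·6) ≡ 1/5. 5⁻¹ ≡ 3 (mod 7) since 5·3 = 15 ≡ 1, so λ ≡ 1·3 ≡ 3.
  x = λ² - 2 - 2 = 9 - 4 ≡ 5; y = λ·(2 - 5) - 6 ≡ 6. → (5, 6)
3P: (5, 6) + (2, 6). λ = (6 - 6)/(2 - 5) ≡ 0/4 mod 7. 4⁻¹ ≡ 2 (mod 7) since 4·2 = 8 ≡ 1, so λ ≡ 0.
  x = λ² - 5 - 2 = 0 - 7 ≡ 0; y = λ·(5 - 0) - 6 ≡ 1. → (0, 1)
4P: (0, 1) + (2, 6). λ = (6 - 1)/(2 - 0) ≡ 5/2 mod 7. 2⁻¹ ≡ 4 (mod 7), so λ ≡ 6.
  x = λ² - 0 - 2 = 36 - 2 ≡ 6; y = λ·(0 - 6) - 1 ≡ 5. → (6, 5)
5P: (6, 5) + (2, 6). λ = (6 - 5)/(2 - 6) ≡ 1/3 mod 7. 3⁻¹ ≡ 5 (mod 7), so λ ≡ 5.
  x = λ² - 6 - 2 = 25 - 8 ≡ 3; y = λ·(6 - 3) - 5 ≡ 3. → (3, 3)
6P: (3, 3) + (2, 6). λ = (6 - 3)/(2 - 3) ≡ 3/6 mod 7. 6⁻¹ ≡ 6 (mod 7) since 6·6 = 36 ≡ 1, so λ ≡ 4.
  x = λ² - 3 - 2 = 16 - 5 ≡ 4; y = λ·(3 - 4) - 3 ≡ 0. → (4, 0)
7P: (4, 0) + (2, 6). λ = (6 - 0)/(2 - 4) ≡ 6/5 mod 7. 5⁻¹ ≡ 3 (mod 7), so λ ≡ 4.
  x = λ² - 4 - 2 = 16 - 6 ≡ 3; y = λ·(4 - 3) - 0 ≡ 4. → (3, 4)
8P: (3, 4) + (2, 6). λ = (6 - 4)/(2 - 3) ≡ 2/6 mod 7. 6⁻¹ ≡ 6 (mod 7), so λ ≡ 5.
  x = λ² - 3 - 2 = 25 - 5 ≡ 6; y = λ·(3 - 6) - 4 ≡ 2. → (6, 2)
9P: (6, 2) + (2, 6). λ = (6 - 2)/(2 - 6) ≡ 4/3 mod 7. 3⁻¹ ≡ 5 (mod 7) since 3·5 = 15 ≡ 1, so λ ≡ 6.
  x = λ² - 6 - 2 = 36 - 8 ≡ 0; y = λ·(6 - 0) - 2 ≡ 6. → (0, 6)
10P: (0, 6) + (2, 6). λ = (6 - 6)/(2 - 0) ≡ 0/2 mod 7. 2⁻¹ ≡ 4 (mod 7), so λ ≡ 0.
  x = λ² - 0 - 2 = 0 - 2 ≡ 5; y = λ·(0 - 5) - 6 ≡ 1. → (5, 1)
11P: (5, 1) + (2, 6). λ = (6 - 1)/(2 - 5) ≡ 5/4 mod 7. 4⁻¹ ≡ 2 (mod 7) since 4·2 = 8 ≡ 1, so λ ≡ 3.
  x = λ² - 5 - 2 = 9 - 7 ≡ 2; y = λ·(5 - 2) - 1 ≡ 1. → (2, 1)
12P: (2, 1) + (2, 6): same x and y₁ ≡ -y₂, so the sum is O.
12P = O, so the order is 12.

12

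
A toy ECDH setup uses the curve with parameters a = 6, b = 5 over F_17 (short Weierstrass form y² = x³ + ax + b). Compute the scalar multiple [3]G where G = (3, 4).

Repeated addition: build up to 3G.
2G: tangent at (3, 4): λ = (3·3² + 6)/(2·4) ≡ 16/8. 8⁻¹ ≡ 15 (mod 17), so λ ≡ 16·15 ≡ 2.
  x = λ² - 3 - 3 = 4 - 6 ≡ 15; y = λ·(3 - 15) - 4 ≡ 6. → (15, 6)
3G: (15, 6) + (3, 4). λ = (4 - 6)/(3 - 15) ≡ 15/5 mod 17. 5⁻¹ ≡ 7 (mod 17), so λ ≡ 3.
  x = λ² - 15 - 3 = 9 - 18 ≡ 8; y = λ·(15 - 8) - 6 ≡ 15. → (8, 15)

(8, 15)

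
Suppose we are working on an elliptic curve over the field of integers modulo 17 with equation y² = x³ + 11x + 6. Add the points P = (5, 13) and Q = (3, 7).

(5, 13) + (3, 7). λ = (7 - 13)/(3 - 5) ≡ 11/15 mod 17. 15⁻¹ ≡ 8 (mod 17), so λ ≡ 3.
  x = λ² - 5 - 3 = 9 - 8 ≡ 1; y = λ·(5 - 1) - 13 ≡ 16. → (1, 16)

(1, 16)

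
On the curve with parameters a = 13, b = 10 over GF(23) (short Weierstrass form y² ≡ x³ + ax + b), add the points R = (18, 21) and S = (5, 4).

(16, 17)

(18, 21) + (5, 4). λ = (4 - 21)/(5 - 18) ≡ 6/10 mod 23. 10⁻¹ ≡ 7 (mod 23) since 10·7 = 70 ≡ 1, so λ ≡ 19.
  x = λ² - 18 - 5 = 361 - 23 ≡ 16; y = λ·(18 - 16) - 21 ≡ 17. → (16, 17)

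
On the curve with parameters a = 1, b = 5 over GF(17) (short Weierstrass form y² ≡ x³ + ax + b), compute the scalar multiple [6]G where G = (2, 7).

Double-and-add on 6 = (110)₂. Start with G = (2, 7) for the leading 1-bit.
double: tangent at (2, 7): λ = (3·2² + 1)/(2·7) ≡ 13/14. 14⁻¹ ≡ 11 (mod 17), so λ ≡ 13·11 ≡ 7.
  x = λ² - 2 - 2 = 49 - 4 ≡ 11; y = λ·(2 - 11) - 7 ≡ 15. → (11, 15)
add G: (11, 15) + (2, 7). λ = (7 - 15)/(2 - 11) ≡ 9/8 mod 17. 8⁻¹ ≡ 15 (mod 17) since 8·15 = 120 ≡ 1, so λ ≡ 16.
  x = λ² - 11 - 2 = 256 - 13 ≡ 5; y = λ·(11 - 5) - 15 ≡ 13. → (5, 13)
double: tangent at (5, 13): λ = (3·5² + 1)/(2·13) ≡ 8/9. 9⁻¹ ≡ 2 (mod 17), so λ ≡ 8·2 ≡ 16.
  x = λ² - 5 - 5 = 256 - 10 ≡ 8; y = λ·(5 - 8) - 13 ≡ 7. → (8, 7)

(8, 7)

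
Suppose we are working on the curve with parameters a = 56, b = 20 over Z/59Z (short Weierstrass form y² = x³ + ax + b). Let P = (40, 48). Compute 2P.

(6, 10)

tangent at (40, 48): λ = (3·40² + 56)/(2·48) ≡ 18/37. 37⁻¹ ≡ 8 (mod 59) since 37·8 = 296 ≡ 1, so λ ≡ 18·8 ≡ 26.
  x = λ² - 40 - 40 = 676 - 80 ≡ 6; y = λ·(40 - 6) - 48 ≡ 10. → (6, 10)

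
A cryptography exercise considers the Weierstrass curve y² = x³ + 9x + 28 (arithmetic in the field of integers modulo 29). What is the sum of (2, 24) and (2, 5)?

The two points share x = 2 and their y-coordinates satisfy 24 + 5 ≡ 0 (mod 29), so they are inverses. Their sum is O.

O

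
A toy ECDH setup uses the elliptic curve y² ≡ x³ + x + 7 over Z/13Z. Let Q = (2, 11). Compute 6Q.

Double-and-add on 6 = (110)₂. Start with Q = (2, 11) for the leading 1-bit.
double: tangent at (2, 11): λ = (3·2² + 1)/(2·11) ≡ 0/9. 9⁻¹ ≡ 3 (mod 13) since 9·3 = 27 ≡ 1, so λ ≡ 0·3 ≡ 0.
  x = λ² - 2 - 2 = 0 - 4 ≡ 9; y = λ·(2 - 9) - 11 ≡ 2. → (9, 2)
add Q: (9, 2) + (2, 11). λ = (11 - 2)/(2 - 9) ≡ 9/6 mod 13. 6⁻¹ ≡ 11 (mod 13), so λ ≡ 8.
  x = λ² - 9 - 2 = 64 - 11 ≡ 1; y = λ·(9 - 1) - 2 ≡ 10. → (1, 10)
double: tangent at (1, 10): λ = (3·1² + 1)/(2·10) ≡ 4/7. 7⁻¹ ≡ 2 (mod 13), so λ ≡ 4·2 ≡ 8.
  x = λ² - 1 - 1 = 64 - 2 ≡ 10; y = λ·(1 - 10) - 10 ≡ 9. → (10, 9)

(10, 9)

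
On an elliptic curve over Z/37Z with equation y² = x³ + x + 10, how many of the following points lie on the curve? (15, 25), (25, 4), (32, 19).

2

(15, 25): 25² ≡ 33, rhs ≡ 33 → on.
(25, 4): 4² ≡ 16, rhs ≡ 9 → off.
(32, 19): 19² ≡ 28, rhs ≡ 28 → on.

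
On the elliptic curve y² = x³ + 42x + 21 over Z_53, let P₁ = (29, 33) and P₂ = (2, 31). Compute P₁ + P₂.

(38, 37)

(29, 33) + (2, 31). λ = (31 - 33)/(2 - 29) ≡ 51/26 mod 53. 26⁻¹ ≡ 51 (mod 53), so λ ≡ 4.
  x = λ² - 29 - 2 = 16 - 31 ≡ 38; y = λ·(29 - 38) - 33 ≡ 37. → (38, 37)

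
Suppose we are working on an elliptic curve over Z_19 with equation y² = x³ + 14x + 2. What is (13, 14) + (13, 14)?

(2, 0)

tangent at (13, 14): λ = (3·13² + 14)/(2·14) ≡ 8/9. 9⁻¹ ≡ 17 (mod 19), so λ ≡ 8·17 ≡ 3.
  x = λ² - 13 - 13 = 9 - 26 ≡ 2; y = λ·(13 - 2) - 14 ≡ 0. → (2, 0)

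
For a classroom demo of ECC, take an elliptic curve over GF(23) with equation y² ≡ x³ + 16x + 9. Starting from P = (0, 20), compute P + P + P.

(2, 7)

Repeated addition: build up to 3P.
2P: tangent at (0, 20): λ = (3·0² + 16)/(2·20) ≡ 16/17. 17⁻¹ ≡ 19 (mod 23) since 17·19 = 323 ≡ 1, so λ ≡ 16·19 ≡ 5.
  x = λ² - 0 - 0 = 25 - 0 ≡ 2; y = λ·(0 - 2) - 20 ≡ 16. → (2, 16)
3P: (2, 16) + (0, 20). λ = (20 - 16)/(0 - 2) ≡ 4/21 mod 23. 21⁻¹ ≡ 11 (mod 23), so λ ≡ 21.
  x = λ² - 2 - 0 = 441 - 2 ≡ 2; y = λ·(2 - 2) - 16 ≡ 7. → (2, 7)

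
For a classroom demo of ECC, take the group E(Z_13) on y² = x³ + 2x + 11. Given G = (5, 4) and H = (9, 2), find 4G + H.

(10, 2)

First 4G:
Repeated addition: build up to 4G.
2G: tangent at (5, 4): λ = (3·5² + 2)/(2·4) ≡ 12/8. 8⁻¹ ≡ 5 (mod 13), so λ ≡ 12·5 ≡ 8.
  x = λ² - 5 - 5 = 64 - 10 ≡ 2; y = λ·(5 - 2) - 4 ≡ 7. → (2, 7)
3G: (2, 7) + (5, 4). λ = (4 - 7)/(5 - 2) ≡ 10/3 mod 13. 3⁻¹ ≡ 9 (mod 13) since 3·9 = 27 ≡ 1, so λ ≡ 12.
  x = λ² - 2 - 5 = 144 - 7 ≡ 7; y = λ·(2 - 7) - 7 ≡ 11. → (7, 11)
4G: (7, 11) + (5, 4). λ = (4 - 11)/(5 - 7) ≡ 6/11 mod 13. 11⁻¹ ≡ 6 (mod 13), so λ ≡ 10.
  x = λ² - 7 - 5 = 100 - 12 ≡ 10; y = λ·(7 - 10) - 11 ≡ 11. → (10, 11)
4G = (10, 11).
Finally 4G + H:
(10, 11) + (9, 2). λ = (2 - 11)/(9 - 10) ≡ 4/12 mod 13. 12⁻¹ ≡ 12 (mod 13), so λ ≡ 9.
  x = λ² - 10 - 9 = 81 - 19 ≡ 10; y = λ·(10 - 10) - 11 ≡ 2. → (10, 2)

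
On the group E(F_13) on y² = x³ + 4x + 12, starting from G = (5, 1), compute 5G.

(3, 8)

Double-and-add on 5 = (101)₂. Start with G = (5, 1) for the leading 1-bit.
double: tangent at (5, 1): λ = (3·5² + 4)/(2·1) ≡ 1/2. 2⁻¹ ≡ 7 (mod 13) since 2·7 = 14 ≡ 1, so λ ≡ 1·7 ≡ 7.
  x = λ² - 5 - 5 = 49 - 10 ≡ 0; y = λ·(5 - 0) - 1 ≡ 8. → (0, 8)
double: tangent at (0, 8): λ = (3·0² + 4)/(2·8) ≡ 4/3. 3⁻¹ ≡ 9 (mod 13) since 3·9 = 27 ≡ 1, so λ ≡ 4·9 ≡ 10.
  x = λ² - 0 - 0 = 100 - 0 ≡ 9; y = λ·(0 - 9) - 8 ≡ 6. → (9, 6)
add G: (9, 6) + (5, 1). λ = (1 - 6)/(5 - 9) ≡ 8/9 mod 13. 9⁻¹ ≡ 3 (mod 13) since 9·3 = 27 ≡ 1, so λ ≡ 11.
  x = λ² - 9 - 5 = 121 - 14 ≡ 3; y = λ·(9 - 3) - 6 ≡ 8. → (3, 8)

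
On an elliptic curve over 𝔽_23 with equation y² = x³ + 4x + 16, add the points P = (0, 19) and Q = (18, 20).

(17, 12)

(0, 19) + (18, 20). λ = (20 - 19)/(18 - 0) ≡ 1/18 mod 23. 18⁻¹ ≡ 9 (mod 23), so λ ≡ 9.
  x = λ² - 0 - 18 = 81 - 18 ≡ 17; y = λ·(0 - 17) - 19 ≡ 12. → (17, 12)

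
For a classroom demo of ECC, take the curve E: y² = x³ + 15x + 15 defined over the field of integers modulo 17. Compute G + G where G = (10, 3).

tangent at (10, 3): λ = (3·10² + 15)/(2·3) ≡ 9/6. 6⁻¹ ≡ 3 (mod 17), so λ ≡ 9·3 ≡ 10.
  x = λ² - 10 - 10 = 100 - 20 ≡ 12; y = λ·(10 - 12) - 3 ≡ 11. → (12, 11)

(12, 11)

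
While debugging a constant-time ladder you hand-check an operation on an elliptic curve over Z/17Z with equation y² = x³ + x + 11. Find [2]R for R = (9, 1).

tangent at (9, 1): λ = (3·9² + 1)/(2·1) ≡ 6/2. 2⁻¹ ≡ 9 (mod 17), so λ ≡ 6·9 ≡ 3.
  x = λ² - 9 - 9 = 9 - 18 ≡ 8; y = λ·(9 - 8) - 1 ≡ 2. → (8, 2)

(8, 2)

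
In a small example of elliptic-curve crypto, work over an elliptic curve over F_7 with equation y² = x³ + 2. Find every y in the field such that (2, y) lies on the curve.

x³ + 0x + 2 = 10 ≡ 3 (mod 7).
3 is a non-residue mod 7; no y exists.

none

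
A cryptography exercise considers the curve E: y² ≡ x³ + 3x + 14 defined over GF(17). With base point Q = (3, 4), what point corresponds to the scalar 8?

Repeated addition: build up to 8Q.
2Q: tangent at (3, 4): λ = (3·3² + 3)/(2·4) ≡ 13/8. 8⁻¹ ≡ 15 (mod 17), so λ ≡ 13·15 ≡ 8.
  x = λ² - 3 - 3 = 64 - 6 ≡ 7; y = λ·(3 - 7) - 4 ≡ 15. → (7, 15)
3Q: (7, 15) + (3, 4). λ = (4 - 15)/(3 - 7) ≡ 6/13 mod 17. 13⁻¹ ≡ 4 (mod 17) since 13·4 = 52 ≡ 1, so λ ≡ 7.
  x = λ² - 7 - 3 = 49 - 10 ≡ 5; y = λ·(7 - 5) - 15 ≡ 16. → (5, 16)
4Q: (5, 16) + (3, 4). λ = (4 - 16)/(3 - 5) ≡ 5/15 mod 17. 15⁻¹ ≡ 8 (mod 17), so λ ≡ 6.
  x = λ² - 5 - 3 = 36 - 8 ≡ 11; y = λ·(5 - 11) - 16 ≡ 16. → (11, 16)
5Q: (11, 16) + (3, 4). λ = (4 - 16)/(3 - 11) ≡ 5/9 mod 17. 9⁻¹ ≡ 2 (mod 17), so λ ≡ 10.
  x = λ² - 11 - 3 = 100 - 14 ≡ 1; y = λ·(11 - 1) - 16 ≡ 16. → (1, 16)
6Q: (1, 16) + (3, 4). λ = (4 - 16)/(3 - 1) ≡ 5/2 mod 17. 2⁻¹ ≡ 9 (mod 17), so λ ≡ 11.
  x = λ² - 1 - 3 = 121 - 4 ≡ 15; y = λ·(1 - 15) - 16 ≡ 0. → (15, 0)
7Q: (15, 0) + (3, 4). λ = (4 - 0)/(3 - 15) ≡ 4/5 mod 17. 5⁻¹ ≡ 7 (mod 17) since 5·7 = 35 ≡ 1, so λ ≡ 11.
  x = λ² - 15 - 3 = 121 - 18 ≡ 1; y = λ·(15 - 1) - 0 ≡ 1. → (1, 1)
8Q: (1, 1) + (3, 4). λ = (4 - 1)/(3 - 1) ≡ 3/2 mod 17. 2⁻¹ ≡ 9 (mod 17) since 2·9 = 18 ≡ 1, so λ ≡ 10.
  x = λ² - 1 - 3 = 100 - 4 ≡ 11; y = λ·(1 - 11) - 1 ≡ 1. → (11, 1)

(11, 1)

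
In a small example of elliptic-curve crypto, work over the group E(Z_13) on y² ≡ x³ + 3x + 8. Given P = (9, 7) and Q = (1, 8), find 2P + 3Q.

(9, 7)

First 2P:
Repeated addition: build up to 2P.
2P: tangent at (9, 7): λ = (3·9² + 3)/(2·7) ≡ 12/1. 1⁻¹ ≡ 1 (mod 13), so λ ≡ 12·1 ≡ 12.
  x = λ² - 9 - 9 = 144 - 18 ≡ 9; y = λ·(9 - 9) - 7 ≡ 6. → (9, 6)
2P = (9, 6).
Next 3Q:
Repeated addition: build up to 3Q.
2Q: tangent at (1, 8): λ = (3·1² + 3)/(2·8) ≡ 6/3. 3⁻¹ ≡ 9 (mod 13), so λ ≡ 6·9 ≡ 2.
  x = λ² - 1 - 1 = 4 - 2 ≡ 2; y = λ·(1 - 2) - 8 ≡ 3. → (2, 3)
3Q: (2, 3) + (1, 8). λ = (8 - 3)/(1 - 2) ≡ 5/12 mod 13. 12⁻¹ ≡ 12 (mod 13) since 12·12 = 144 ≡ 1, so λ ≡ 8.
  x = λ² - 2 - 1 = 64 - 3 ≡ 9; y = λ·(2 - 9) - 3 ≡ 6. → (9, 6)
3Q = (9, 6).
Finally 2P + 3Q:
tangent at (9, 6): λ = (3·9² + 3)/(2·6) ≡ 12/12. 12⁻¹ ≡ 12 (mod 13), so λ ≡ 12·12 ≡ 1.
  x = λ² - 9 - 9 = 1 - 18 ≡ 9; y = λ·(9 - 9) - 6 ≡ 7. → (9, 7)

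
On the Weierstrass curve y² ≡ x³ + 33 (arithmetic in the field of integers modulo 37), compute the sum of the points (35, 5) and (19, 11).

(35, 5) + (19, 11). λ = (11 - 5)/(19 - 35) ≡ 6/21 mod 37. 21⁻¹ ≡ 30 (mod 37), so λ ≡ 32.
  x = λ² - 35 - 19 = 1024 - 54 ≡ 8; y = λ·(35 - 8) - 5 ≡ 8. → (8, 8)

(8, 8)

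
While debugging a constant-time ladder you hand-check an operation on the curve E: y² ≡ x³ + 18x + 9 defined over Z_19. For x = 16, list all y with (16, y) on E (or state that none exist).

2, 17

x³ + 18x + 9 = 4393 ≡ 4 (mod 19).
Square roots of 4 mod 19: 2 and 17 (since 2² = 4 ≡ 4).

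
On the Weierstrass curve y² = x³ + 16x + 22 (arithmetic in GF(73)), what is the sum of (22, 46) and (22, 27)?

O

The two points share x = 22 and their y-coordinates satisfy 46 + 27 ≡ 0 (mod 73), so they are inverses. Their sum is O.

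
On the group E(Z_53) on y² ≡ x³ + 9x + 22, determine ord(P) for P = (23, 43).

2P: tangent at (23, 43): λ = (3·23² + 9)/(2·43) ≡ 6/33. 33⁻¹ ≡ 45 (mod 53) since 33·45 = 1485 ≡ 1, so λ ≡ 6·45 ≡ 5.
  x = λ² - 23 - 23 = 25 - 46 ≡ 32; y = λ·(23 - 32) - 43 ≡ 18. → (32, 18)
3P: (32, 18) + (23, 43). λ = (43 - 18)/(23 - 32) ≡ 25/44 mod 53. 44⁻¹ ≡ 47 (mod 53), so λ ≡ 9.
  x = λ² - 32 - 23 = 81 - 55 ≡ 26; y = λ·(32 - 26) - 18 ≡ 36. → (26, 36)
4P: (26, 36) + (23, 43). λ = (43 - 36)/(23 - 26) ≡ 7/50 mod 53. 50⁻¹ ≡ 35 (mod 53), so λ ≡ 33.
  x = λ² - 26 - 23 = 1089 - 49 ≡ 33; y = λ·(26 - 33) - 36 ≡ 51. → (33, 51)
5P: (33, 51) + (23, 43). λ = (43 - 51)/(23 - 33) ≡ 45/43 mod 53. 43⁻¹ ≡ 37 (mod 53) since 43·37 = 1591 ≡ 1, so λ ≡ 22.
  x = λ² - 33 - 23 = 484 - 56 ≡ 4; y = λ·(33 - 4) - 51 ≡ 4. → (4, 4)
6P: (4, 4) + (23, 43). λ = (43 - 4)/(23 - 4) ≡ 39/19 mod 53. 19⁻¹ ≡ 14 (mod 53), so λ ≡ 16.
  x = λ² - 4 - 23 = 256 - 27 ≡ 17; y = λ·(4 - 17) - 4 ≡ 0. → (17, 0)
7P: (17, 0) + (23, 43). λ = (43 - 0)/(23 - 17) ≡ 43/6 mod 53. 6⁻¹ ≡ 9 (mod 53) since 6·9 = 54 ≡ 1, so λ ≡ 16.
  x = λ² - 17 - 23 = 256 - 40 ≡ 4; y = λ·(17 - 4) - 0 ≡ 49. → (4, 49)
8P: (4, 49) + (23, 43). λ = (43 - 49)/(23 - 4) ≡ 47/19 mod 53. 19⁻¹ ≡ 14 (mod 53) since 19·14 = 266 ≡ 1, so λ ≡ 22.
  x = λ² - 4 - 23 = 484 - 27 ≡ 33; y = λ·(4 - 33) - 49 ≡ 2. → (33, 2)
9P: (33, 2) + (23, 43). λ = (43 - 2)/(23 - 33) ≡ 41/43 mod 53. 43⁻¹ ≡ 37 (mod 53), so λ ≡ 33.
  x = λ² - 33 - 23 = 1089 - 56 ≡ 26; y = λ·(33 - 26) - 2 ≡ 17. → (26, 17)
10P: (26, 17) + (23, 43). λ = (43 - 17)/(23 - 26) ≡ 26/50 mod 53. 50⁻¹ ≡ 35 (mod 53), so λ ≡ 9.
  x = λ² - 26 - 23 = 81 - 49 ≡ 32; y = λ·(26 - 32) - 17 ≡ 35. → (32, 35)
11P: (32, 35) + (23, 43). λ = (43 - 35)/(23 - 32) ≡ 8/44 mod 53. 44⁻¹ ≡ 47 (mod 53), so λ ≡ 5.
  x = λ² - 32 - 23 = 25 - 55 ≡ 23; y = λ·(32 - 23) - 35 ≡ 10. → (23, 10)
12P: (23, 10) + (23, 43): same x and y₁ ≡ -y₂, so the sum is O.
12P = O, so the order is 12.

12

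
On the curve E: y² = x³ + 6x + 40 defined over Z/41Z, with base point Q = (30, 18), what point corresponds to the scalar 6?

(11, 17)

Double-and-add on 6 = (110)₂. Start with Q = (30, 18) for the leading 1-bit.
double: tangent at (30, 18): λ = (3·30² + 6)/(2·18) ≡ 0/36. 36⁻¹ ≡ 8 (mod 41) since 36·8 = 288 ≡ 1, so λ ≡ 0·8 ≡ 0.
  x = λ² - 30 - 30 = 0 - 60 ≡ 22; y = λ·(30 - 22) - 18 ≡ 23. → (22, 23)
add Q: (22, 23) + (30, 18). λ = (18 - 23)/(30 - 22) ≡ 36/8 mod 41. 8⁻¹ ≡ 36 (mod 41) since 8·36 = 288 ≡ 1, so λ ≡ 25.
  x = λ² - 22 - 30 = 625 - 52 ≡ 40; y = λ·(22 - 40) - 23 ≡ 19. → (40, 19)
double: tangent at (40, 19): λ = (3·40² + 6)/(2·19) ≡ 9/38. 38⁻¹ ≡ 27 (mod 41), so λ ≡ 9·27 ≡ 38.
  x = λ² - 40 - 40 = 1444 - 80 ≡ 11; y = λ·(40 - 11) - 19 ≡ 17. → (11, 17)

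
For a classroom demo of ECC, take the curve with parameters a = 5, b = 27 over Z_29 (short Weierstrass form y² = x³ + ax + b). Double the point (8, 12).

tangent at (8, 12): λ = (3·8² + 5)/(2·12) ≡ 23/24. 24⁻¹ ≡ 23 (mod 29), so λ ≡ 23·23 ≡ 7.
  x = λ² - 8 - 8 = 49 - 16 ≡ 4; y = λ·(8 - 4) - 12 ≡ 16. → (4, 16)

(4, 16)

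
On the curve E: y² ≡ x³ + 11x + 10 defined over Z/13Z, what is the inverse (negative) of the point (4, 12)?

-(4, 12) = (4, -12 mod 13) = (4, 1).

(4, 1)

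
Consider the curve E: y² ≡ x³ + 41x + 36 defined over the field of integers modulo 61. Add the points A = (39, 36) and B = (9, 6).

(39, 36) + (9, 6). λ = (6 - 36)/(9 - 39) ≡ 31/31 mod 61. 31⁻¹ ≡ 2 (mod 61), so λ ≡ 1.
  x = λ² - 39 - 9 = 1 - 48 ≡ 14; y = λ·(39 - 14) - 36 ≡ 50. → (14, 50)

(14, 50)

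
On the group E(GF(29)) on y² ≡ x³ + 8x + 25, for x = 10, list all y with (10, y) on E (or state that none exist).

none

x³ + 8x + 25 = 1105 ≡ 3 (mod 29).
3 is a non-residue mod 29; no y exists.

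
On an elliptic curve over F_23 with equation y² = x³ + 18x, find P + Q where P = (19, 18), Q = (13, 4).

(19, 18) + (13, 4). λ = (4 - 18)/(13 - 19) ≡ 9/17 mod 23. 17⁻¹ ≡ 19 (mod 23), so λ ≡ 10.
  x = λ² - 19 - 13 = 100 - 32 ≡ 22; y = λ·(19 - 22) - 18 ≡ 21. → (22, 21)

(22, 21)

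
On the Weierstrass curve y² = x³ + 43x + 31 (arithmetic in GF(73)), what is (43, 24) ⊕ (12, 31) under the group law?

(43, 24) + (12, 31). λ = (31 - 24)/(12 - 43) ≡ 7/42 mod 73. 42⁻¹ ≡ 40 (mod 73) since 42·40 = 1680 ≡ 1, so λ ≡ 61.
  x = λ² - 43 - 12 = 3721 - 55 ≡ 16; y = λ·(43 - 16) - 24 ≡ 17. → (16, 17)

(16, 17)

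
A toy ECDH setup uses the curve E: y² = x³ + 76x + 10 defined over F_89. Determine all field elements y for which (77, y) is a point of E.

29, 60

x³ + 76x + 10 = 462395 ≡ 40 (mod 89).
Square roots of 40 mod 89: 29 and 60 (since 29² = 841 ≡ 40).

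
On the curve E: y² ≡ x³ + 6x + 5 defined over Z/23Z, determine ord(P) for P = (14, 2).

9

2P: tangent at (14, 2): λ = (3·14² + 6)/(2·2) ≡ 19/4. 4⁻¹ ≡ 6 (mod 23) since 4·6 = 24 ≡ 1, so λ ≡ 19·6 ≡ 22.
  x = λ² - 14 - 14 = 484 - 28 ≡ 19; y = λ·(14 - 19) - 2 ≡ 3. → (19, 3)
3P: (19, 3) + (14, 2). λ = (2 - 3)/(14 - 19) ≡ 22/18 mod 23. 18⁻¹ ≡ 9 (mod 23), so λ ≡ 14.
  x = λ² - 19 - 14 = 196 - 33 ≡ 2; y = λ·(19 - 2) - 3 ≡ 5. → (2, 5)
4P: (2, 5) + (14, 2). λ = (2 - 5)/(14 - 2) ≡ 20/12 mod 23. 12⁻¹ ≡ 2 (mod 23) since 12·2 = 24 ≡ 1, so λ ≡ 17.
  x = λ² - 2 - 14 = 289 - 16 ≡ 20; y = λ·(2 - 20) - 5 ≡ 11. → (20, 11)
5P: (20, 11) + (14, 2). λ = (2 - 11)/(14 - 20) ≡ 14/17 mod 23. 17⁻¹ ≡ 19 (mod 23), so λ ≡ 13.
  x = λ² - 20 - 14 = 169 - 34 ≡ 20; y = λ·(20 - 20) - 11 ≡ 12. → (20, 12)
6P: (20, 12) + (14, 2). λ = (2 - 12)/(14 - 20) ≡ 13/17 mod 23. 17⁻¹ ≡ 19 (mod 23) since 17·19 = 323 ≡ 1, so λ ≡ 17.
  x = λ² - 20 - 14 = 289 - 34 ≡ 2; y = λ·(20 - 2) - 12 ≡ 18. → (2, 18)
7P: (2, 18) + (14, 2). λ = (2 - 18)/(14 - 2) ≡ 7/12 mod 23. 12⁻¹ ≡ 2 (mod 23), so λ ≡ 14.
  x = λ² - 2 - 14 = 196 - 16 ≡ 19; y = λ·(2 - 19) - 18 ≡ 20. → (19, 20)
8P: (19, 20) + (14, 2). λ = (2 - 20)/(14 - 19) ≡ 5/18 mod 23. 18⁻¹ ≡ 9 (mod 23) since 18·9 = 162 ≡ 1, so λ ≡ 22.
  x = λ² - 19 - 14 = 484 - 33 ≡ 14; y = λ·(19 - 14) - 20 ≡ 21. → (14, 21)
9P: (14, 21) + (14, 2): same x and y₁ ≡ -y₂, so the sum is O.
9P = O, so the order is 9.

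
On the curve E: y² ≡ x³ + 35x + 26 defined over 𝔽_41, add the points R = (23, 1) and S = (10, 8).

(26, 29)

(23, 1) + (10, 8). λ = (8 - 1)/(10 - 23) ≡ 7/28 mod 41. 28⁻¹ ≡ 22 (mod 41), so λ ≡ 31.
  x = λ² - 23 - 10 = 961 - 33 ≡ 26; y = λ·(23 - 26) - 1 ≡ 29. → (26, 29)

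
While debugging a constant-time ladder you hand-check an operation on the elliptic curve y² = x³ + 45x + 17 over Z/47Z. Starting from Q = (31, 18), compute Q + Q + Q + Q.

Double-and-add on 4 = (100)₂. Start with Q = (31, 18) for the leading 1-bit.
double: tangent at (31, 18): λ = (3·31² + 45)/(2·18) ≡ 14/36. 36⁻¹ ≡ 17 (mod 47), so λ ≡ 14·17 ≡ 3.
  x = λ² - 31 - 31 = 9 - 62 ≡ 41; y = λ·(31 - 41) - 18 ≡ 46. → (41, 46)
double: tangent at (41, 46): λ = (3·41² + 45)/(2·46) ≡ 12/45. 45⁻¹ ≡ 23 (mod 47), so λ ≡ 12·23 ≡ 41.
  x = λ² - 41 - 41 = 1681 - 82 ≡ 1; y = λ·(41 - 1) - 46 ≡ 43. → (1, 43)

(1, 43)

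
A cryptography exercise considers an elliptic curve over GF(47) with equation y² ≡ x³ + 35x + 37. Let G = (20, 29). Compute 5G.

(3, 13)

Repeated addition: build up to 5G.
2G: tangent at (20, 29): λ = (3·20² + 35)/(2·29) ≡ 13/11. 11⁻¹ ≡ 30 (mod 47) since 11·30 = 330 ≡ 1, so λ ≡ 13·30 ≡ 14.
  x = λ² - 20 - 20 = 196 - 40 ≡ 15; y = λ·(20 - 15) - 29 ≡ 41. → (15, 41)
3G: (15, 41) + (20, 29). λ = (29 - 41)/(20 - 15) ≡ 35/5 mod 47. 5⁻¹ ≡ 19 (mod 47), so λ ≡ 7.
  x = λ² - 15 - 20 = 49 - 35 ≡ 14; y = λ·(15 - 14) - 41 ≡ 13. → (14, 13)
4G: (14, 13) + (20, 29). λ = (29 - 13)/(20 - 14) ≡ 16/6 mod 47. 6⁻¹ ≡ 8 (mod 47), so λ ≡ 34.
  x = λ² - 14 - 20 = 1156 - 34 ≡ 41; y = λ·(14 - 41) - 13 ≡ 9. → (41, 9)
5G: (41, 9) + (20, 29). λ = (29 - 9)/(20 - 41) ≡ 20/26 mod 47. 26⁻¹ ≡ 38 (mod 47), so λ ≡ 8.
  x = λ² - 41 - 20 = 64 - 61 ≡ 3; y = λ·(41 - 3) - 9 ≡ 13. → (3, 13)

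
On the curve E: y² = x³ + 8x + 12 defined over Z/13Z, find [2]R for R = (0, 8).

tangent at (0, 8): λ = (3·0² + 8)/(2·8) ≡ 8/3. 3⁻¹ ≡ 9 (mod 13) since 3·9 = 27 ≡ 1, so λ ≡ 8·9 ≡ 7.
  x = λ² - 0 - 0 = 49 - 0 ≡ 10; y = λ·(0 - 10) - 8 ≡ 0. → (10, 0)

(10, 0)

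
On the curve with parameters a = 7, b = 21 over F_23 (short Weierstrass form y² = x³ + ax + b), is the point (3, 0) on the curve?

y² = 0² ≡ 0; x³ + 7x + 21 = 69 ≡ 0 (mod 23). 0 = 0.

yes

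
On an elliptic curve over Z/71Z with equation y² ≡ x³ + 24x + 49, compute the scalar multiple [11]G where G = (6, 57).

Repeated addition: build up to 11G.
2G: tangent at (6, 57): λ = (3·6² + 24)/(2·57) ≡ 61/43. 43⁻¹ ≡ 38 (mod 71), so λ ≡ 61·38 ≡ 46.
  x = λ² - 6 - 6 = 2116 - 12 ≡ 45; y = λ·(6 - 45) - 57 ≡ 66. → (45, 66)
3G: (45, 66) + (6, 57). λ = (57 - 66)/(6 - 45) ≡ 62/32 mod 71. 32⁻¹ ≡ 20 (mod 71) since 32·20 = 640 ≡ 1, so λ ≡ 33.
  x = λ² - 45 - 6 = 1089 - 51 ≡ 44; y = λ·(45 - 44) - 66 ≡ 38. → (44, 38)
4G: (44, 38) + (6, 57). λ = (57 - 38)/(6 - 44) ≡ 19/33 mod 71. 33⁻¹ ≡ 28 (mod 71) since 33·28 = 924 ≡ 1, so λ ≡ 35.
  x = λ² - 44 - 6 = 1225 - 50 ≡ 39; y = λ·(44 - 39) - 38 ≡ 66. → (39, 66)
5G: (39, 66) + (6, 57). λ = (57 - 66)/(6 - 39) ≡ 62/38 mod 71. 38⁻¹ ≡ 43 (mod 71), so λ ≡ 39.
  x = λ² - 39 - 6 = 1521 - 45 ≡ 56; y = λ·(39 - 56) - 66 ≡ 52. → (56, 52)
6G: (56, 52) + (6, 57). λ = (57 - 52)/(6 - 56) ≡ 5/21 mod 71. 21⁻¹ ≡ 44 (mod 71) since 21·44 = 924 ≡ 1, so λ ≡ 7.
  x = λ² - 56 - 6 = 49 - 62 ≡ 58; y = λ·(56 - 58) - 52 ≡ 5. → (58, 5)
7G: (58, 5) + (6, 57). λ = (57 - 5)/(6 - 58) ≡ 52/19 mod 71. 19⁻¹ ≡ 15 (mod 71) since 19·15 = 285 ≡ 1, so λ ≡ 70.
  x = λ² - 58 - 6 = 4900 - 64 ≡ 8; y = λ·(58 - 8) - 5 ≡ 16. → (8, 16)
8G: (8, 16) + (6, 57). λ = (57 - 16)/(6 - 8) ≡ 41/69 mod 71. 69⁻¹ ≡ 35 (mod 71) since 69·35 = 2415 ≡ 1, so λ ≡ 15.
  x = λ² - 8 - 6 = 225 - 14 ≡ 69; y = λ·(8 - 69) - 16 ≡ 63. → (69, 63)
9G: (69, 63) + (6, 57). λ = (57 - 63)/(6 - 69) ≡ 65/8 mod 71. 8⁻¹ ≡ 9 (mod 71), so λ ≡ 17.
  x = λ² - 69 - 6 = 289 - 75 ≡ 1; y = λ·(69 - 1) - 63 ≡ 28. → (1, 28)
10G: (1, 28) + (6, 57). λ = (57 - 28)/(6 - 1) ≡ 29/5 mod 71. 5⁻¹ ≡ 57 (mod 71), so λ ≡ 20.
  x = λ² - 1 - 6 = 400 - 7 ≡ 38; y = λ·(1 - 38) - 28 ≡ 13. → (38, 13)
11G: (38, 13) + (6, 57). λ = (57 - 13)/(6 - 38) ≡ 44/39 mod 71. 39⁻¹ ≡ 51 (mod 71) since 39·51 = 1989 ≡ 1, so λ ≡ 43.
  x = λ² - 38 - 6 = 1849 - 44 ≡ 30; y = λ·(38 - 30) - 13 ≡ 47. → (30, 47)

(30, 47)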